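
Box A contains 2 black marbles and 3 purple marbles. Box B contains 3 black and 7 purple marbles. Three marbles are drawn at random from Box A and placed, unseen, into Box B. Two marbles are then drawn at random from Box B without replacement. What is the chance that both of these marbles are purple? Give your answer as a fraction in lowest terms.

Condition on how many of the transferred marbles are purple (from Box A: 3 purple of 5; then Box B has 13 total).
  1 purple: C(3,1)C(2,2)/C(5,3) = 3/10; then P = C(8,2)/C(13,2) = 14/39
  2 purple: C(3,2)C(2,1)/C(5,3) = 3/5; then P = C(9,2)/C(13,2) = 6/13
  3 purple: C(3,3)C(2,0)/C(5,3) = 1/10; then P = C(10,2)/C(13,2) = 15/26
P(both purple) = 23/52 ≈ 0.4423.

23/52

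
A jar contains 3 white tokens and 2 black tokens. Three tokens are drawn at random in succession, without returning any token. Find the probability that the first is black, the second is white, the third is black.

1/10

Multiply the conditional probability of each draw in order, without replacement, so each draw removes one from its color and from the total.
P = (2/5) · (3/4) · (1/3) = 1/10 ≈ 0.1000.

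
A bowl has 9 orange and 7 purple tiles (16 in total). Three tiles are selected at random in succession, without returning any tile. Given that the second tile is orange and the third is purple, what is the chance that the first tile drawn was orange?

P(first=orange and the second tile is orange and the third is purple) = (9/16)·(8/15)·(7/14) = 3/20.
P(E) = Σ over first color = 3/20 + 9/80 = 21/80.
By Bayes, P(first=orange | E) = 3/20 / 21/80 = 4/7 ≈ 0.5714.

4/7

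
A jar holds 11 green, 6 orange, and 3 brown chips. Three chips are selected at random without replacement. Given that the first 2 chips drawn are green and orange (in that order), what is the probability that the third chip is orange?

5/18

After removing 1 green, 1 orange, the jar has 5 orange out of 18 remaining.
P(third is orange | given) = 5/18 ≈ 0.2778.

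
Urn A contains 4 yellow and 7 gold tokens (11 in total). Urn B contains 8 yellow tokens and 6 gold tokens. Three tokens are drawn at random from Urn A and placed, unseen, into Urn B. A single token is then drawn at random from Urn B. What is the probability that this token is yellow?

Condition on how many of the transferred tokens are yellow (from Urn A: 4 yellow of 11; then Urn B has 17 total).
  0 yellow: C(4,0)C(7,3)/C(11,3) = 7/33; then P = 8/17
  1 yellow: C(4,1)C(7,2)/C(11,3) = 28/55; then P = 9/17
  2 yellow: C(4,2)C(7,1)/C(11,3) = 14/55; then P = 10/17
  3 yellow: C(4,3)C(7,0)/C(11,3) = 4/165; then P = 11/17
P(yellow from Urn B) = 100/187 ≈ 0.5348.

100/187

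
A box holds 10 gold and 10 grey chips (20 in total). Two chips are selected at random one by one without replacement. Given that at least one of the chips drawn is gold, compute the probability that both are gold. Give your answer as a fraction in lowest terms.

P(both gold) = C(10,2)/C(20,2) = 9/38; P(at least one gold) = 1 − C(10,2)/C(20,2) = 29/38.
Since 'both gold' ⊆ 'at least one gold', P(both | at least one) = 9/38 / 29/38 = 9/29 ≈ 0.3103.

9/29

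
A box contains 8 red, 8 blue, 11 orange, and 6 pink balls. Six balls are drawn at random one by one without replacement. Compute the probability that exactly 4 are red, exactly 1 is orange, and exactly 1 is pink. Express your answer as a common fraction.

Unordered draws without replacement: count favorable combinations over C(33,6).
Favorable = C(8,4) · C(8,0) · C(11,1) · C(6,1) = 4620; total = C(33,6) = 1107568.
P = 4620/1107568 = 15/3596 ≈ 0.0042.

15/3596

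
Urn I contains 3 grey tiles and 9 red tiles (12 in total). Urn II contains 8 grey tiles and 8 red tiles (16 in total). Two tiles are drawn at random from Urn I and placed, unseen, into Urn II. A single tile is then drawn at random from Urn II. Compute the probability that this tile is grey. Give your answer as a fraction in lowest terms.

Condition on how many of the transferred tiles are grey (from Urn I: 3 grey of 12; then Urn II has 18 total).
  0 grey: C(3,0)C(9,2)/C(12,2) = 6/11; then P = 8/18
  1 grey: C(3,1)C(9,1)/C(12,2) = 9/22; then P = 9/18
  2 grey: C(3,2)C(9,0)/C(12,2) = 1/22; then P = 10/18
P(grey from Urn II) = 17/36 ≈ 0.4722.

17/36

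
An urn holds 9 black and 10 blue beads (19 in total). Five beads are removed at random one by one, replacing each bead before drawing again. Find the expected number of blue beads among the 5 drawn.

50/19

By linearity of expectation, E[X] = Σ P(draw i is blue); each independent draw has P(blue) = 10/19.
E[X] = 5 · 10/19 = 50/19 ≈ 2.6316.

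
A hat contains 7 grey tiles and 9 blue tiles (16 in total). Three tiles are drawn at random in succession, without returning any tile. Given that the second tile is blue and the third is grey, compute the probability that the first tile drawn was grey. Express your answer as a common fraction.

P(first=grey and the second tile is blue and the third is grey) = (7/16)·(9/15)·(6/14) = 9/80.
P(E) = Σ over first color = 9/80 + 3/20 = 21/80.
By Bayes, P(first=grey | E) = 9/80 / 21/80 = 3/7 ≈ 0.4286.

3/7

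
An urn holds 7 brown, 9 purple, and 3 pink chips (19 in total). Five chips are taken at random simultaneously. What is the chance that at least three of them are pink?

Sum the hypergeometric tail for j = 3,…,3 pink chips.
Favorable = C(3,3)·C(16,2) = 120; total = C(19,5) = 11628.
P = 120/11628 = 10/969 ≈ 0.0103.

10/969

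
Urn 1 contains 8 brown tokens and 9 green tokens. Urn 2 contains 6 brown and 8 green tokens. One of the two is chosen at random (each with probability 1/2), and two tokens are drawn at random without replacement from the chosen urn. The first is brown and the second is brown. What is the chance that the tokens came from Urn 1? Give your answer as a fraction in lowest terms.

637/1147

P(E | Urn 1) = 7/34; P(E | Urn 2) = 15/91.
P(E) = 1/2·7/34 + 1/2·15/91 = 1147/6188.
By Bayes' rule, P(Urn 1 | E) = 7/68 / 1147/6188 = 637/1147 ≈ 0.5554.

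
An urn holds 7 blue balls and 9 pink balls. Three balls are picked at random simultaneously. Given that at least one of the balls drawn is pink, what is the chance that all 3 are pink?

4/25

P(all 3 pink) = C(9,3)/C(16,3) = 3/20; P(at least one pink) = 1 − C(7,3)/C(16,3) = 15/16.
Since 'all 3 pink' ⊆ 'at least one pink', P(all 3 | at least one) = 3/20 / 15/16 = 4/25 ≈ 0.1600.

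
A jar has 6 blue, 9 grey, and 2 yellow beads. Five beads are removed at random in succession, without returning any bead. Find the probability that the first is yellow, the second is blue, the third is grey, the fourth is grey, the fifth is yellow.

Multiply the conditional probability of each draw in order, without replacement, so each draw removes one from its color and from the total.
P = (2/17) · (6/16) · (9/15) · (8/14) · (1/13) = 9/7735 ≈ 0.0012.

9/7735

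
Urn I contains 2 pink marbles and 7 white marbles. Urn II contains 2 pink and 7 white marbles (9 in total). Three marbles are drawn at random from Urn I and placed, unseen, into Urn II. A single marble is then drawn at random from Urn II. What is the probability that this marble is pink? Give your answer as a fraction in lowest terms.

Condition on how many of the transferred marbles are pink (from Urn I: 2 pink of 9; then Urn II has 12 total).
  0 pink: C(2,0)C(7,3)/C(9,3) = 5/12; then P = 2/12
  1 pink: C(2,1)C(7,2)/C(9,3) = 1/2; then P = 3/12
  2 pink: C(2,2)C(7,1)/C(9,3) = 1/12; then P = 4/12
P(pink from Urn II) = 2/9 ≈ 0.2222.

2/9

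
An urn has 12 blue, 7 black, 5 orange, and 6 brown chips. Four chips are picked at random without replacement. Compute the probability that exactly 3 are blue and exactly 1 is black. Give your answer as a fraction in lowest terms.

Unordered draws without replacement: count favorable combinations over C(30,4).
Favorable = C(12,3) · C(7,1) · C(5,0) · C(6,0) = 1540; total = C(30,4) = 27405.
P = 1540/27405 = 44/783 ≈ 0.0562.

44/783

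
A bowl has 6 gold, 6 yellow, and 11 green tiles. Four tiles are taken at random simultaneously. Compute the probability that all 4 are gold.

3/1771

Unordered draws without replacement: count favorable combinations over C(23,4).
Favorable = C(6,4) · C(6,0) · C(11,0) = 15; total = C(23,4) = 8855.
P = 15/8855 = 3/1771 ≈ 0.0017.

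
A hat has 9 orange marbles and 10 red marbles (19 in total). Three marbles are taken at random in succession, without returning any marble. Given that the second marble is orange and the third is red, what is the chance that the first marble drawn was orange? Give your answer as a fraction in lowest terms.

8/17

P(first=orange and the second marble is orange and the third is red) = (9/19)·(8/18)·(10/17) = 40/323.
P(E) = Σ over first color = 40/323 + 45/323 = 5/19.
By Bayes, P(first=orange | E) = 40/323 / 5/19 = 8/17 ≈ 0.4706.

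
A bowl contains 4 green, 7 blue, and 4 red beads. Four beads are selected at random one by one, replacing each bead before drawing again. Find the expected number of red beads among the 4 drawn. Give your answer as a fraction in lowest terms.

16/15

By linearity of expectation, E[X] = Σ P(draw i is red); each independent draw has P(red) = 4/15.
E[X] = 4 · 4/15 = 16/15 ≈ 1.0667.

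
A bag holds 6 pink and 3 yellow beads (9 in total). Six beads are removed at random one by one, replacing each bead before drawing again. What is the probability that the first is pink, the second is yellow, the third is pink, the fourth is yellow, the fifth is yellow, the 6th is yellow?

4/729

Multiply the conditional probability of each draw in order, with replacement (the composition resets each draw).
P = (6/9) · (3/9) · (6/9) · (3/9) · (3/9) · (3/9) = 4/729 ≈ 0.0055.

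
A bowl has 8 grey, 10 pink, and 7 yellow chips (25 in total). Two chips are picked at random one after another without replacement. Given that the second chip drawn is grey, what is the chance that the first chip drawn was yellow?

P(first=yellow and the second chip drawn is grey) = (7/25)·(8/24) = 7/75.
P(the second chip drawn is grey) = Σ over first color = 7/75 + 2/15 + 7/75 = 8/25.
By Bayes, P(first=yellow | the second chip drawn is grey) = 7/75 / 8/25 = 7/24 ≈ 0.2917.

7/24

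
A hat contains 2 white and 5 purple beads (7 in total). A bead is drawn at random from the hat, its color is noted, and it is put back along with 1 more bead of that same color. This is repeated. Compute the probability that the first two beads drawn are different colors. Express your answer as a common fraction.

Either purple then white, or white then purple; after the first draw the total is 8.
P = (5/7)·(2/8) + (2/7)·(5/8) = 5/14 ≈ 0.3571.

5/14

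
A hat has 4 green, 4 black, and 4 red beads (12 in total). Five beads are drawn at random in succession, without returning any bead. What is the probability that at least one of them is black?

Use the complement: P(at least one black) = 1 − P(no black).
P(none) = C(8,5)/C(12,5) = 56/792.
So P = 1 − 56/792 = 92/99 ≈ 0.9293.

92/99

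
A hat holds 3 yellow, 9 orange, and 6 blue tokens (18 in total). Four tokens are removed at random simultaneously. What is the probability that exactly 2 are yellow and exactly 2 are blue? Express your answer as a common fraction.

Unordered draws without replacement: count favorable combinations over C(18,4).
Favorable = C(3,2) · C(9,0) · C(6,2) = 45; total = C(18,4) = 3060.
P = 45/3060 = 1/68 ≈ 0.0147.

1/68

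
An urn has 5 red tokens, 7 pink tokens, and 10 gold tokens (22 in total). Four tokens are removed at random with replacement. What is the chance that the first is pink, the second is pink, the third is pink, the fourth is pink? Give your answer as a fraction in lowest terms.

Multiply the conditional probability of each draw in order, with replacement (the composition resets each draw).
P = (7/22) · (7/22) · (7/22) · (7/22) = 2401/234256 ≈ 0.0102.

2401/234256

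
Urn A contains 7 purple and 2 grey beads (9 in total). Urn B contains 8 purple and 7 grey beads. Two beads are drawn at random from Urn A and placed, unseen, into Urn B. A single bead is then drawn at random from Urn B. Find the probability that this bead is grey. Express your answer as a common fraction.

Condition on how many of the transferred beads are grey (from Urn A: 2 grey of 9; then Urn B has 17 total).
  0 grey: C(2,0)C(7,2)/C(9,2) = 7/12; then P = 7/17
  1 grey: C(2,1)C(7,1)/C(9,2) = 7/18; then P = 8/17
  2 grey: C(2,2)C(7,0)/C(9,2) = 1/36; then P = 9/17
P(grey from Urn B) = 67/153 ≈ 0.4379.

67/153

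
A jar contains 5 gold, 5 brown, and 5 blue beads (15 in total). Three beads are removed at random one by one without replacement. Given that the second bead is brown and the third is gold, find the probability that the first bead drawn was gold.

P(first=gold and the second bead is brown and the third is gold) = (5/15)·(5/14)·(4/13) = 10/273.
P(E) = Σ over first color = 10/273 + 10/273 + 25/546 = 5/42.
By Bayes, P(first=gold | E) = 10/273 / 5/42 = 4/13 ≈ 0.3077.

4/13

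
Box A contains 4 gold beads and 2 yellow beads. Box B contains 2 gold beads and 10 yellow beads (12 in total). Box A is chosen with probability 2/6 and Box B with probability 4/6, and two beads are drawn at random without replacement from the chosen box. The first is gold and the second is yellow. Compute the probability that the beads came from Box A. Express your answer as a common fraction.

P(E | Box A) = 4/15; P(E | Box B) = 5/33.
P(E) = 1/3·4/15 + 2/3·5/33 = 94/495.
By Bayes' rule, P(Box A | E) = 4/45 / 94/495 = 22/47 ≈ 0.4681.

22/47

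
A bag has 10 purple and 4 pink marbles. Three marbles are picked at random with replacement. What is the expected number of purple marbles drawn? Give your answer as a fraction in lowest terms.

By linearity of expectation, E[X] = Σ P(draw i is purple); each independent draw has P(purple) = 10/14.
E[X] = 3 · 10/14 = 15/7 ≈ 2.1429.

15/7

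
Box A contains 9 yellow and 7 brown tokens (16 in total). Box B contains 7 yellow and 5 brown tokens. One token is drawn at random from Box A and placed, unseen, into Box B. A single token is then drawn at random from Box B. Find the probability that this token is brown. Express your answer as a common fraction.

87/208

Condition on how many of the transferred tokens are brown (from Box A: 7 brown of 16; then Box B has 13 total).
  0 brown: C(7,0)C(9,1)/C(16,1) = 9/16; then P = 5/13
  1 brown: C(7,1)C(9,0)/C(16,1) = 7/16; then P = 6/13
P(brown from Box B) = 87/208 ≈ 0.4183.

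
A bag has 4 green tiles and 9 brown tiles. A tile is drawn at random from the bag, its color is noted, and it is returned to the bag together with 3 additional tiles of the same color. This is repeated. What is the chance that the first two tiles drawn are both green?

After a green draw the bag holds 7 green out of 16.
P = (4/13)·(7/16) = 7/52 ≈ 0.1346.

7/52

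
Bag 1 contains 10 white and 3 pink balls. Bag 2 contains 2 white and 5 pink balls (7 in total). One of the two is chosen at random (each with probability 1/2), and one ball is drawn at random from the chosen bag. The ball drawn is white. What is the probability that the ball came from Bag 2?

P(white | Bag 1) = 10/13; P(white | Bag 2) = 2/7.
P(white) = 1/2·10/13 + 1/2·2/7 = 48/91.
By Bayes' rule, P(Bag 2 | white) = 1/7 / 48/91 = 13/48 ≈ 0.2708.

13/48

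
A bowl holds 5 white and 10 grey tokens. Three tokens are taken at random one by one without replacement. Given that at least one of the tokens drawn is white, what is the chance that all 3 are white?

P(all 3 white) = C(5,3)/C(15,3) = 2/91; P(at least one white) = 1 − C(10,3)/C(15,3) = 67/91.
Since 'all 3 white' ⊆ 'at least one white', P(all 3 | at least one) = 2/91 / 67/91 = 2/67 ≈ 0.0299.

2/67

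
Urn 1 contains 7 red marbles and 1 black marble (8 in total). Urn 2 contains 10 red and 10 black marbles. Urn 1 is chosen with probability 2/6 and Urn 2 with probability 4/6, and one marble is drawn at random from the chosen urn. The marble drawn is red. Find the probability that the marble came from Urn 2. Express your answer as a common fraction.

8/15

P(red | Urn 1) = 7/8; P(red | Urn 2) = 1/2.
P(red) = 1/3·7/8 + 2/3·1/2 = 5/8.
By Bayes' rule, P(Urn 2 | red) = 1/3 / 5/8 = 8/15 ≈ 0.5333.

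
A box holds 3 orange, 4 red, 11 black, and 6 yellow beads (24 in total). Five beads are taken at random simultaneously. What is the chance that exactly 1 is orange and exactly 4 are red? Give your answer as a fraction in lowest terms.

Unordered draws without replacement: count favorable combinations over C(24,5).
Favorable = C(3,1) · C(4,4) · C(11,0) · C(6,0) = 3; total = C(24,5) = 42504.
P = 3/42504 = 1/14168 ≈ 0.0001.

1/14168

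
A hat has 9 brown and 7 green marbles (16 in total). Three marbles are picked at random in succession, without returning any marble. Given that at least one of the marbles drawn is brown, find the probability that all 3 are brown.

4/25

P(all 3 brown) = C(9,3)/C(16,3) = 3/20; P(at least one brown) = 1 − C(7,3)/C(16,3) = 15/16.
Since 'all 3 brown' ⊆ 'at least one brown', P(all 3 | at least one) = 3/20 / 15/16 = 4/25 ≈ 0.1600.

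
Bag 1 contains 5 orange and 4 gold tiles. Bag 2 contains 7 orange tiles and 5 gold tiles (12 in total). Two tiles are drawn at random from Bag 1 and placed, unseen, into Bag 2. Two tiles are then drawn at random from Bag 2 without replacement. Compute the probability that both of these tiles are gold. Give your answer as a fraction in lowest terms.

Condition on how many of the transferred tiles are gold (from Bag 1: 4 gold of 9; then Bag 2 has 14 total).
  0 gold: C(4,0)C(5,2)/C(9,2) = 5/18; then P = C(5,2)/C(14,2) = 10/91
  1 gold: C(4,1)C(5,1)/C(9,2) = 5/9; then P = C(6,2)/C(14,2) = 15/91
  2 gold: C(4,2)C(5,0)/C(9,2) = 1/6; then P = C(7,2)/C(14,2) = 3/13
P(both gold) = 263/1638 ≈ 0.1606.

263/1638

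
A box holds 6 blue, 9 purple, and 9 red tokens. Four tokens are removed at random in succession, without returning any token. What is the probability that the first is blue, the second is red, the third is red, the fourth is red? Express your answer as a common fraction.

Multiply the conditional probability of each draw in order, without replacement, so each draw removes one from its color and from the total.
P = (6/24) · (9/23) · (8/22) · (7/21) = 3/253 ≈ 0.0119.

3/253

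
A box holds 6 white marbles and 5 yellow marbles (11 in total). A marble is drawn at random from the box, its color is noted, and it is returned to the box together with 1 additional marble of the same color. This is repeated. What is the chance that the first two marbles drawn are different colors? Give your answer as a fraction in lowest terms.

5/11

Either white then yellow, or yellow then white; after the first draw the total is 12.
P = (6/11)·(5/12) + (5/11)·(6/12) = 5/11 ≈ 0.4545.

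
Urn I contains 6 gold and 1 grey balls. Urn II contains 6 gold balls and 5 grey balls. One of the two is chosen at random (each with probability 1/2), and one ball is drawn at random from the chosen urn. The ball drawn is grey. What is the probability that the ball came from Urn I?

P(grey | Urn I) = 1/7; P(grey | Urn II) = 5/11.
P(grey) = 1/2·1/7 + 1/2·5/11 = 23/77.
By Bayes' rule, P(Urn I | grey) = 1/14 / 23/77 = 11/46 ≈ 0.2391.

11/46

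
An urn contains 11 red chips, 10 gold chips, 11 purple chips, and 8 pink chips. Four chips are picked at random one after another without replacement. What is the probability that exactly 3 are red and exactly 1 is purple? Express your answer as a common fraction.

Unordered draws without replacement: count favorable combinations over C(40,4).
Favorable = C(11,3) · C(10,0) · C(11,1) · C(8,0) = 1815; total = C(40,4) = 91390.
P = 1815/91390 = 363/18278 ≈ 0.0199.

363/18278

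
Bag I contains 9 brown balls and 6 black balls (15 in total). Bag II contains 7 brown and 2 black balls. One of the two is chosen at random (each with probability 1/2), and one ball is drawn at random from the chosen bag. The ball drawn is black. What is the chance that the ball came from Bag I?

P(black | Bag I) = 2/5; P(black | Bag II) = 2/9.
P(black) = 1/2·2/5 + 1/2·2/9 = 14/45.
By Bayes' rule, P(Bag I | black) = 1/5 / 14/45 = 9/14 ≈ 0.6429.

9/14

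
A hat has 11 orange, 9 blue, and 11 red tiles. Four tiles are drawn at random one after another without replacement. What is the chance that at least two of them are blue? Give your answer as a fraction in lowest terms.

294/899

Sum the hypergeometric tail for j = 2,…,4 blue tiles.
Favorable = C(9,2)·C(22,2) + C(9,3)·C(22,1) + C(9,4)·C(22,0) = 10290; total = C(31,4) = 31465.
P = 10290/31465 = 294/899 ≈ 0.3270.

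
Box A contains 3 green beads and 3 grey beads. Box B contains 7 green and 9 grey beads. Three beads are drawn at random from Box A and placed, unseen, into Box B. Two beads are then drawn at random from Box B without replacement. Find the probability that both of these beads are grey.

Condition on how many of the transferred beads are grey (from Box A: 3 grey of 6; then Box B has 19 total).
  0 grey: C(3,0)C(3,3)/C(6,3) = 1/20; then P = C(9,2)/C(19,2) = 4/19
  1 grey: C(3,1)C(3,2)/C(6,3) = 9/20; then P = C(10,2)/C(19,2) = 5/19
  2 grey: C(3,2)C(3,1)/C(6,3) = 9/20; then P = C(11,2)/C(19,2) = 55/171
  3 grey: C(3,3)C(3,0)/C(6,3) = 1/20; then P = C(12,2)/C(19,2) = 22/57
P(both grey) = 167/570 ≈ 0.2930.

167/570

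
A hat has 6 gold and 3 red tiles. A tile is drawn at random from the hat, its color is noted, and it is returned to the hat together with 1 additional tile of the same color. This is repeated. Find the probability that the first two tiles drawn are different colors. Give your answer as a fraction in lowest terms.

Either gold then red, or red then gold; after the first draw the total is 10.
P = (6/9)·(3/10) + (3/9)·(6/10) = 2/5 ≈ 0.4000.

2/5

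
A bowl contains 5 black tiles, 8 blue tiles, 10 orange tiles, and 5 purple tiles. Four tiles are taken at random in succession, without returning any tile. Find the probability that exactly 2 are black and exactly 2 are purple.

Unordered draws without replacement: count favorable combinations over C(28,4).
Favorable = C(5,2) · C(8,0) · C(10,0) · C(5,2) = 100; total = C(28,4) = 20475.
P = 100/20475 = 4/819 ≈ 0.0049.

4/819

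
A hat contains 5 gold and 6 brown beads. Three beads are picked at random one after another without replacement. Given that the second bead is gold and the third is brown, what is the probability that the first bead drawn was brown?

P(first=brown and the second bead is gold and the third is brown) = (6/11)·(5/10)·(5/9) = 5/33.
P(E) = Σ over first color = 4/33 + 5/33 = 3/11.
By Bayes, P(first=brown | E) = 5/33 / 3/11 = 5/9 ≈ 0.5556.

5/9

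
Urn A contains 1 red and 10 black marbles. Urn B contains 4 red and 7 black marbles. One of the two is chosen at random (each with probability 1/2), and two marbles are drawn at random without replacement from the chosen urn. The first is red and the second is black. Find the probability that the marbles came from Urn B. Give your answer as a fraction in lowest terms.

14/19

P(E | Urn A) = 1/11; P(E | Urn B) = 14/55.
P(E) = 1/2·1/11 + 1/2·14/55 = 19/110.
By Bayes' rule, P(Urn B | E) = 7/55 / 19/110 = 14/19 ≈ 0.7368.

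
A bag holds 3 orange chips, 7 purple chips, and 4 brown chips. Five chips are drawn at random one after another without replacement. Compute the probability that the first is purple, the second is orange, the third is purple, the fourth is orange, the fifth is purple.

Multiply the conditional probability of each draw in order, without replacement, so each draw removes one from its color and from the total.
P = (7/14) · (3/13) · (6/12) · (2/11) · (5/10) = 3/572 ≈ 0.0052.

3/572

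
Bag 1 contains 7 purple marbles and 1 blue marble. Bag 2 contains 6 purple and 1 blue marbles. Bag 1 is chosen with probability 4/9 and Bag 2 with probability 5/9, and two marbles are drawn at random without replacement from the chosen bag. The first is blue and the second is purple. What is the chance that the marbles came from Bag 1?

7/17

P(E | Bag 1) = 1/8; P(E | Bag 2) = 1/7.
P(E) = 4/9·1/8 + 5/9·1/7 = 17/126.
By Bayes' rule, P(Bag 1 | E) = 1/18 / 17/126 = 7/17 ≈ 0.4118.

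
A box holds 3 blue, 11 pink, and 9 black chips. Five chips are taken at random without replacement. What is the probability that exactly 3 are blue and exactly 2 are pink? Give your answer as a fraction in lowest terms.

5/3059

Unordered draws without replacement: count favorable combinations over C(23,5).
Favorable = C(3,3) · C(11,2) · C(9,0) = 55; total = C(23,5) = 33649.
P = 55/33649 = 5/3059 ≈ 0.0016.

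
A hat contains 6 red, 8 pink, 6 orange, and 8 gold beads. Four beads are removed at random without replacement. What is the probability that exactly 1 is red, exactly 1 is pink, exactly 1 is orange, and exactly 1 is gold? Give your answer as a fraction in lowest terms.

Unordered draws without replacement: count favorable combinations over C(28,4).
Favorable = C(6,1) · C(8,1) · C(6,1) · C(8,1) = 2304; total = C(28,4) = 20475.
P = 2304/20475 = 256/2275 ≈ 0.1125.

256/2275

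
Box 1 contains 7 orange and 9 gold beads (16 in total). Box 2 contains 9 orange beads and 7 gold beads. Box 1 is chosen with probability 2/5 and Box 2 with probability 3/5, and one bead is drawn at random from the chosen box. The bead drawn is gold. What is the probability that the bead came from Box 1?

6/13

P(gold | Box 1) = 9/16; P(gold | Box 2) = 7/16.
P(gold) = 2/5·9/16 + 3/5·7/16 = 39/80.
By Bayes' rule, P(Box 1 | gold) = 9/40 / 39/80 = 6/13 ≈ 0.4615.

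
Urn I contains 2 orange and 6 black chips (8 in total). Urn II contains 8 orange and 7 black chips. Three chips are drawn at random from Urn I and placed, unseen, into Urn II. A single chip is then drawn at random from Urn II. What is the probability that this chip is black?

Condition on how many of the transferred chips are black (from Urn I: 6 black of 8; then Urn II has 18 total).
  1 black: C(6,1)C(2,2)/C(8,3) = 3/28; then P = 8/18
  2 black: C(6,2)C(2,1)/C(8,3) = 15/28; then P = 9/18
  3 black: C(6,3)C(2,0)/C(8,3) = 5/14; then P = 10/18
P(black from Urn II) = 37/72 ≈ 0.5139.

37/72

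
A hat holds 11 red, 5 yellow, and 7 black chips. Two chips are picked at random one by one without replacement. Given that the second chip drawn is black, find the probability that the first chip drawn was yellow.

P(first=yellow and the second chip drawn is black) = (5/23)·(7/22) = 35/506.
P(the second chip drawn is black) = Σ over first color = 7/46 + 35/506 + 21/253 = 7/23.
By Bayes, P(first=yellow | the second chip drawn is black) = 35/506 / 7/23 = 5/22 ≈ 0.2273.

5/22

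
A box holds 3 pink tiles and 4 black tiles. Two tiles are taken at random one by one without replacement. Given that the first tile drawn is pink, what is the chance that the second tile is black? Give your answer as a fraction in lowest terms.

After removing 1 pink, the box has 4 black out of 6 remaining.
P(second is black | given) = 4/6 = 2/3 ≈ 0.6667.

2/3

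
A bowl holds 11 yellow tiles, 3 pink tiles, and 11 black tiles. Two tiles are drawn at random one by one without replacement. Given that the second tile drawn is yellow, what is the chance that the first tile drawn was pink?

P(first=pink and the second tile drawn is yellow) = (3/25)·(11/24) = 11/200.
P(the second tile drawn is yellow) = Σ over first color = 11/60 + 11/200 + 121/600 = 11/25.
By Bayes, P(first=pink | the second tile drawn is yellow) = 11/200 / 11/25 = 1/8 ≈ 0.1250.

1/8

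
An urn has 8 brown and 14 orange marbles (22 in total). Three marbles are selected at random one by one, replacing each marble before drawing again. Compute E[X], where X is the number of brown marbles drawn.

12/11

By linearity of expectation, E[X] = Σ P(draw i is brown); each independent draw has P(brown) = 8/22.
E[X] = 3 · 8/22 = 12/11 ≈ 1.0909.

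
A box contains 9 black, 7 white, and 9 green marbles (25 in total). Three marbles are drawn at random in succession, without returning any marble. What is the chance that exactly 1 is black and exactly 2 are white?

Unordered draws without replacement: count favorable combinations over C(25,3).
Favorable = C(9,1) · C(7,2) · C(9,0) = 189; total = C(25,3) = 2300.
P = 189/2300 = 189/2300 ≈ 0.0822.

189/2300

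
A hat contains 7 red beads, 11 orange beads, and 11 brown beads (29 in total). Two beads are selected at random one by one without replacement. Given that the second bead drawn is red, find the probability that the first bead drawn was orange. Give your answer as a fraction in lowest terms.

P(first=orange and the second bead drawn is red) = (11/29)·(7/28) = 11/116.
P(the second bead drawn is red) = Σ over first color = 3/58 + 11/116 + 11/116 = 7/29.
By Bayes, P(first=orange | the second bead drawn is red) = 11/116 / 7/29 = 11/28 ≈ 0.3929.

11/28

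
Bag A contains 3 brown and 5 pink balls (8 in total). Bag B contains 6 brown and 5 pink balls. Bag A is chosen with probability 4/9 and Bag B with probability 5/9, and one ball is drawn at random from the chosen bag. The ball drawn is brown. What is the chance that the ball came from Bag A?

P(brown | Bag A) = 3/8; P(brown | Bag B) = 6/11.
P(brown) = 4/9·3/8 + 5/9·6/11 = 31/66.
By Bayes' rule, P(Bag A | brown) = 1/6 / 31/66 = 11/31 ≈ 0.3548.

11/31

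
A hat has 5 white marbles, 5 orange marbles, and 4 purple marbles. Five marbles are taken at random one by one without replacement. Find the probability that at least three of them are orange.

29/143

Sum the hypergeometric tail for j = 3,…,5 orange marbles.
Favorable = C(5,3)·C(9,2) + C(5,4)·C(9,1) + C(5,5)·C(9,0) = 406; total = C(14,5) = 2002.
P = 406/2002 = 29/143 ≈ 0.2028.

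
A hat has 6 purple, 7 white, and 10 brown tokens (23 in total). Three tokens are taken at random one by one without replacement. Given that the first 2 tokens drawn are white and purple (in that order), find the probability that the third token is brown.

10/21

After removing 1 purple, 1 white, the hat has 10 brown out of 21 remaining.
P(third is brown | given) = 10/21 ≈ 0.4762.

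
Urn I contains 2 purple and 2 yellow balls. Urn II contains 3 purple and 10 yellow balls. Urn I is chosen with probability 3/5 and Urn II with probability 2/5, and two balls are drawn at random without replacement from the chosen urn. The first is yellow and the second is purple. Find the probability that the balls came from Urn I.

P(E | Urn I) = 1/3; P(E | Urn II) = 5/26.
P(E) = 3/5·1/3 + 2/5·5/26 = 18/65.
By Bayes' rule, P(Urn I | E) = 1/5 / 18/65 = 13/18 ≈ 0.7222.

13/18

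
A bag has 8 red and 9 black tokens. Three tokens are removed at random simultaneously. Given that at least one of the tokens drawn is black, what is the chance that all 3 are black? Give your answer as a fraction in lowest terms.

7/52

P(all 3 black) = C(9,3)/C(17,3) = 21/170; P(at least one black) = 1 − C(8,3)/C(17,3) = 78/85.
Since 'all 3 black' ⊆ 'at least one black', P(all 3 | at least one) = 21/170 / 78/85 = 7/52 ≈ 0.1346.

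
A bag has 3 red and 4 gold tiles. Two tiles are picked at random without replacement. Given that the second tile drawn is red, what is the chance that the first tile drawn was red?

P(first=red and the second tile drawn is red) = (3/7)·(2/6) = 1/7.
P(the second tile drawn is red) = Σ over first color = 1/7 + 2/7 = 3/7.
By Bayes, P(first=red | the second tile drawn is red) = 1/7 / 3/7 = 1/3 ≈ 0.3333.

1/3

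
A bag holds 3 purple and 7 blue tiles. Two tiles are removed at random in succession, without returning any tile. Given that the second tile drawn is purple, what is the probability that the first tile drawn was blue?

P(first=blue and the second tile drawn is purple) = (7/10)·(3/9) = 7/30.
P(the second tile drawn is purple) = Σ over first color = 1/15 + 7/30 = 3/10.
By Bayes, P(first=blue | the second tile drawn is purple) = 7/30 / 3/10 = 7/9 ≈ 0.7778.

7/9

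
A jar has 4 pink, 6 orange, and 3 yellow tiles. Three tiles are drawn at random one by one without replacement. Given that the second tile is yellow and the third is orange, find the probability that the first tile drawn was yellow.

P(first=yellow and the second tile is yellow and the third is orange) = (3/13)·(2/12)·(6/11) = 3/143.
P(E) = Σ over first color = 6/143 + 15/286 + 3/143 = 3/26.
By Bayes, P(first=yellow | E) = 3/143 / 3/26 = 2/11 ≈ 0.1818.

2/11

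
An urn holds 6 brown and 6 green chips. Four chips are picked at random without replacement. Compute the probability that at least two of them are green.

Sum the hypergeometric tail for j = 2,…,4 green chips.
Favorable = C(6,2)·C(6,2) + C(6,3)·C(6,1) + C(6,4)·C(6,0) = 360; total = C(12,4) = 495.
P = 360/495 = 8/11 ≈ 0.7273.

8/11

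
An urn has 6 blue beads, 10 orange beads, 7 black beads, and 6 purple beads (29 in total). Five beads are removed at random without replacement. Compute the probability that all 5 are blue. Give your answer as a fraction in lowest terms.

Unordered draws without replacement: count favorable combinations over C(29,5).
Favorable = C(6,5) · C(10,0) · C(7,0) · C(6,0) = 6; total = C(29,5) = 118755.
P = 6/118755 = 2/39585 ≈ 0.0001.

2/39585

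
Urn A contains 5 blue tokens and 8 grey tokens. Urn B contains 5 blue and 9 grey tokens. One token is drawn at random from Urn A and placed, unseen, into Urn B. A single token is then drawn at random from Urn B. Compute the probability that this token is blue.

14/39

Condition on how many of the transferred tokens are blue (from Urn A: 5 blue of 13; then Urn B has 15 total).
  0 blue: C(5,0)C(8,1)/C(13,1) = 8/13; then P = 5/15
  1 blue: C(5,1)C(8,0)/C(13,1) = 5/13; then P = 6/15
P(blue from Urn B) = 14/39 ≈ 0.3590.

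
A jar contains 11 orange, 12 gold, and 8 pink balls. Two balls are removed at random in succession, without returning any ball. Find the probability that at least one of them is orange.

55/93

Use the complement: P(at least one orange) = 1 − P(no orange).
P(none) = C(20,2)/C(31,2) = 190/465.
So P = 1 − 190/465 = 55/93 ≈ 0.5914.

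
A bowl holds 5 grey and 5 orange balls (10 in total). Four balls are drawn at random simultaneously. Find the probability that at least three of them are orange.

11/42

Sum the hypergeometric tail for j = 3,…,4 orange balls.
Favorable = C(5,3)·C(5,1) + C(5,4)·C(5,0) = 55; total = C(10,4) = 210.
P = 55/210 = 11/42 ≈ 0.2619.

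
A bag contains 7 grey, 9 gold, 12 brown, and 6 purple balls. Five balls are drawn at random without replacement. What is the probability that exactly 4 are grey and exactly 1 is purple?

Unordered draws without replacement: count favorable combinations over C(34,5).
Favorable = C(7,4) · C(9,0) · C(12,0) · C(6,1) = 210; total = C(34,5) = 278256.
P = 210/278256 = 35/46376 ≈ 0.0008.

35/46376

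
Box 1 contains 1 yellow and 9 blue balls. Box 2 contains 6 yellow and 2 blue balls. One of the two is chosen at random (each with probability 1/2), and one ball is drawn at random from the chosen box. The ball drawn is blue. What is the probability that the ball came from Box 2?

P(blue | Box 1) = 9/10; P(blue | Box 2) = 1/4.
P(blue) = 1/2·9/10 + 1/2·1/4 = 23/40.
By Bayes' rule, P(Box 2 | blue) = 1/8 / 23/40 = 5/23 ≈ 0.2174.

5/23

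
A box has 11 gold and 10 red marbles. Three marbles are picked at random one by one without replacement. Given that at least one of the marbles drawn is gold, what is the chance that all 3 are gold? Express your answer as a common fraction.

3/22

P(all 3 gold) = C(11,3)/C(21,3) = 33/266; P(at least one gold) = 1 − C(10,3)/C(21,3) = 121/133.
Since 'all 3 gold' ⊆ 'at least one gold', P(all 3 | at least one) = 33/266 / 121/133 = 3/22 ≈ 0.1364.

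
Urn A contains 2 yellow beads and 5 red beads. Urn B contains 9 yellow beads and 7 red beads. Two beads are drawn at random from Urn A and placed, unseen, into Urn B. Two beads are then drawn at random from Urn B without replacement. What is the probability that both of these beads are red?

661/3213

Condition on how many of the transferred beads are red (from Urn A: 5 red of 7; then Urn B has 18 total).
  0 red: C(5,0)C(2,2)/C(7,2) = 1/21; then P = C(7,2)/C(18,2) = 7/51
  1 red: C(5,1)C(2,1)/C(7,2) = 10/21; then P = C(8,2)/C(18,2) = 28/153
  2 red: C(5,2)C(2,0)/C(7,2) = 10/21; then P = C(9,2)/C(18,2) = 4/17
P(both red) = 661/3213 ≈ 0.2057.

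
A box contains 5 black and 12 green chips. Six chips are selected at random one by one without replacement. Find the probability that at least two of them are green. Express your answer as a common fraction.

Sum the hypergeometric tail for j = 2,…,6 green chips.
Favorable = C(12,2)·C(5,4) + C(12,3)·C(5,3) + C(12,4)·C(5,2) + C(12,5)·C(5,1) + C(12,6)·C(5,0) = 12364; total = C(17,6) = 12376.
P = 12364/12376 = 3091/3094 ≈ 0.9990.

3091/3094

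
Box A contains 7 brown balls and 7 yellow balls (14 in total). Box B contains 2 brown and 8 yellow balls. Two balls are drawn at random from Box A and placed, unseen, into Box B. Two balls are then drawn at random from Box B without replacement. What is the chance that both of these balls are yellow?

157/286

Condition on how many of the transferred balls are yellow (from Box A: 7 yellow of 14; then Box B has 12 total).
  0 yellow: C(7,0)C(7,2)/C(14,2) = 3/13; then P = C(8,2)/C(12,2) = 14/33
  1 yellow: C(7,1)C(7,1)/C(14,2) = 7/13; then P = C(9,2)/C(12,2) = 6/11
  2 yellow: C(7,2)C(7,0)/C(14,2) = 3/13; then P = C(10,2)/C(12,2) = 15/22
P(both yellow) = 157/286 ≈ 0.5490.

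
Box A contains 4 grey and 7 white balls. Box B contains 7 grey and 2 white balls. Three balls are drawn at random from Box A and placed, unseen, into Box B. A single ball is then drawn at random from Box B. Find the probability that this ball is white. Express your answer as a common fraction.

43/132

Condition on how many of the transferred balls are white (from Box A: 7 white of 11; then Box B has 12 total).
  0 white: C(7,0)C(4,3)/C(11,3) = 4/165; then P = 2/12
  1 white: C(7,1)C(4,2)/C(11,3) = 14/55; then P = 3/12
  2 white: C(7,2)C(4,1)/C(11,3) = 28/55; then P = 4/12
  3 white: C(7,3)C(4,0)/C(11,3) = 7/33; then P = 5/12
P(white from Box B) = 43/132 ≈ 0.3258.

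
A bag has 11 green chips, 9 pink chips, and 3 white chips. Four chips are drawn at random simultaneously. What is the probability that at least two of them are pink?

654/1265

Sum the hypergeometric tail for j = 2,…,4 pink chips.
Favorable = C(9,2)·C(14,2) + C(9,3)·C(14,1) + C(9,4)·C(14,0) = 4578; total = C(23,4) = 8855.
P = 4578/8855 = 654/1265 ≈ 0.5170.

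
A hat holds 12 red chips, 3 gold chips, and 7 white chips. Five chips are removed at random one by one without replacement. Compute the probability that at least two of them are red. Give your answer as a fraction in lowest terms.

Sum the hypergeometric tail for j = 2,…,5 red chips.
Favorable = C(12,2)·C(10,3) + C(12,3)·C(10,2) + C(12,4)·C(10,1) + C(12,5)·C(10,0) = 23562; total = C(22,5) = 26334.
P = 23562/26334 = 17/19 ≈ 0.8947.

17/19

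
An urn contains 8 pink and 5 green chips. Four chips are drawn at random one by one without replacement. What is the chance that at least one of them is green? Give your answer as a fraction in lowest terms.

Use the complement: P(at least one green) = 1 − P(no green).
P(none) = C(8,4)/C(13,4) = 70/715.
So P = 1 − 70/715 = 129/143 ≈ 0.9021.

129/143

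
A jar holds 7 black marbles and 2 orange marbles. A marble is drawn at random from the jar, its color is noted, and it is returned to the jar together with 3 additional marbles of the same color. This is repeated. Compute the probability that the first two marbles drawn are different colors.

Either orange then black, or black then orange; after the first draw the total is 12.
P = (2/9)·(7/12) + (7/9)·(2/12) = 7/27 ≈ 0.2593.

7/27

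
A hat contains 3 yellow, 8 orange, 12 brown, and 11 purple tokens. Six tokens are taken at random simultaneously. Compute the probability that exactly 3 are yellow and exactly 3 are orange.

Unordered draws without replacement: count favorable combinations over C(34,6).
Favorable = C(3,3) · C(8,3) · C(12,0) · C(11,0) = 56; total = C(34,6) = 1344904.
P = 56/1344904 = 7/168113 ≈ 0.0000.

7/168113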